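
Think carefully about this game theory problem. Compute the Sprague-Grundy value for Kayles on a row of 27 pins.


Kayles: a move removes 1 or 2 adjacent pins from a contiguous row.
Removing pins from a row of k leaves two independent rows (a, b) with a + b = k - 1 (one pin) or a + b = k - 2 (two pins); an end removal gives a = 0.
By Sprague-Grundy, G(k) = mex{ G(a) XOR G(b) } over all these splits. G(0) = 0.
G(1): splits (0,0):0^0=0 -> mex({0}) = 1
G(2): splits (0,1):0^1=1 (0,0):0^0=0 -> mex({0, 1}) = 2
G(3): splits (0,2):0^2=2 (1,1):1^1=0 (0,1):0^1=1 -> mex({0, 1, 2}) = 3
G(4): splits (0,3):0^3=3 (1,2):1^2=3 (0,2):0^2=2 (1,1):1^1=0 -> mex({0, 2, 3}) = 1
G(5): splits (0,4):0^1=1 (1,3):1^3=2 (2,2):2^2=0 (0,3):0^3=3 (1,2):1^2=3 -> mex({0, 1, 2, 3}) = 4
G(6) = mex({0, 1, 2, 4}) = 3
G(7) = mex({0, 1, 3, 4, 5}) = 2
G(8) = mex({0, 2, 3, 5, 6}) = 1
G(9) = mex({0, 1, 2, 3, 6, 7}) = 4
G(10) = mex({0, 1, 3, 4, 5, 7}) = 2
G(11) = mex({0, 1, 2, 3, 4, 5}) = 6
G(12) = mex({0, 1, 2, 3, 5, 6, 7}) = 4
G(13) = mex({0, 2, 3, 4, 6, 7}) = 1
G(14) = mex({0, 1, 4, 5, 6, 7}) = 2
G(15) = mex({0, 1, 2, 3, 4, 5, 6}) = 7
G(16) = mex({0, 2, 3, 5, 6, 7}) = 1
G(17) = mex({0, 1, 2, 3, 5, 6, 7}) = 4
G(18) = mex({0, 1, 2, 4, 5, 6}) = 3
G(19) = mex({0, 1, 3, 4, 5, 7}) = 2
G(20) = mex({0, 2, 3, 4, 5, 6, 7}) = 1
G(21) = mex({0, 1, 2, 3, 5, 6, 7}) = 4
G(22) = mex({0, 1, 2, 3, 4, 5, 7}) = 6
G(23) = mex({0, 1, 2, 3, 4, 5, 6}) = 7
G(24) = mex({0, 1, 2, 3, 5, 6, 7}) = 4
G(25) = mex({0, 2, 3, 4, 6, 7}) = 1
G(26) = mex({0, 1, 3, 4, 5, 6, 7}) = 2
G(27) = mex({0, 1, 2, 3, 4, 5, 6, 7}) = 8
Therefore G(27) = 8.

8


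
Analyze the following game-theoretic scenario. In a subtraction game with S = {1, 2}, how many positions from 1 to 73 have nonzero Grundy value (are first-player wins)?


Subtraction set S = {1, 2}, so G(n) = n mod 3.
G(n) = 0 when n is a multiple of 3.
Multiples of 3 in [1, 73]: 24
N-positions (nonzero Grundy) = 73 - 24 = 49

49


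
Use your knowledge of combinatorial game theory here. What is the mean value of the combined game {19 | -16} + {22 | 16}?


G1 = {19 | -16}, G2 = {22 | 16}
Each is a switch {a | b} with numbers a > b; its mean value is (a + b)/2, and mean value is additive over game sums: m(G1 + G2) = m(G1) + m(G2).
Mean of G1 = (19 + (-16))/2 = 3/2 = 3/2
Mean of G2 = (22 + (16))/2 = 38/2 = 19
Mean of G1 + G2 = 3/2 + 19 = 41/2

41/2


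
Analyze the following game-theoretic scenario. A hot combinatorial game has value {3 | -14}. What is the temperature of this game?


The game is {3 | -14}, a switch {a | b} with numbers a > b.
Cooling {a | b} by t gives {a - t | b + t}, which stops being hot when a - t = b + t, i.e. at t = (a - b)/2. So the temperature of a switch is (a - b)/2.
Temperature = (Left option - Right option) / 2
= (3 - (-14)) / 2
= 17 / 2
= 17/2

17/2


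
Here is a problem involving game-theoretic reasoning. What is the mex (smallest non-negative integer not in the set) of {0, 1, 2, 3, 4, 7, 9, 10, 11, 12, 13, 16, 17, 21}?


Set = {0, 1, 2, 3, 4, 7, 9, 10, 11, 12, 13, 16, 17, 21}
0 is in the set.
1 is in the set.
2 is in the set.
3 is in the set.
4 is in the set.
5 is NOT in the set. This is the mex.
mex = 5

5


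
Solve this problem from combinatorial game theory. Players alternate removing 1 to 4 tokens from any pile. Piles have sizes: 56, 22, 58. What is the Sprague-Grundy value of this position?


Subtraction set: {1, 2, 3, 4}
For this subtraction set, G(n) = n mod 5 (period = max + 1 = 5).
Pile 1 (size 56): G(56) = 56 mod 5 = 1
Pile 2 (size 22): G(22) = 22 mod 5 = 2
Pile 3 (size 58): G(58) = 58 mod 5 = 3
Total Grundy value = XOR of all: 1 XOR 2 XOR 3 = 0

0


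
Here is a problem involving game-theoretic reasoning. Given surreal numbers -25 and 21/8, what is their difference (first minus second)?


x = -25, y = 21/8
Converting to common denominator: 8
x = -200/8, y = 21/8
x - y = -25 - 21/8 = -221/8

-221/8


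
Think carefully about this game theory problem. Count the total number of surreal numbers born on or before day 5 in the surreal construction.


Day 0: {|} = 0 is born. Count = 1.
Day n: the number of surreal numbers born by day n is 2^(n+1) - 1.
By day 0: 2^1 - 1 = 1
By day 1: 2^2 - 1 = 3
By day 2: 2^3 - 1 = 7
By day 3: 2^4 - 1 = 15
By day 4: 2^5 - 1 = 31
By day 5: 2^6 - 1 = 63
By day 5: 63 surreal numbers.

63


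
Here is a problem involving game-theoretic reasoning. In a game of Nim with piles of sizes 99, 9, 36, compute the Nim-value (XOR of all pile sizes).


We need the XOR (exclusive or) of all pile sizes.
After XOR-ing pile 1 (size 99): 0 XOR 99 = 99
After XOR-ing pile 2 (size 9): 99 XOR 9 = 106
After XOR-ing pile 3 (size 36): 106 XOR 36 = 78
The Nim-value of this position is 78.

78


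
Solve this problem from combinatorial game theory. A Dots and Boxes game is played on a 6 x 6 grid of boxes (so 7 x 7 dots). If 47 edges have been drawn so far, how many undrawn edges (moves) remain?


Grid: 6 x 6 boxes, i.e. 7 rows and 7 columns of dots.
Horizontal edges: (rows + 1) * cols = 7 * 6 = 42
Vertical edges: rows * (cols + 1) = 6 * 7 = 42
Total edges: 42 + 42 = 84
Edges drawn: 47
Remaining: 84 - 47 = 37

37


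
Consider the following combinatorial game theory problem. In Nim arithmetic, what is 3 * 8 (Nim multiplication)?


Nim multiplication is bilinear over XOR: (u XOR v) * w = (u*w) XOR (v*w).
So we split each operand into its bit components and XOR the pairwise Nim products.
3 = 1 + 2 (as XOR of powers of 2).
8 = 8 (as XOR of powers of 2).
Using the standard Nim-product table on single bits:
  2*2 = 3,   2*4 = 8,   2*8 = 12,
  4*4 = 6,   4*8 = 11,  8*8 = 13,
and  1*x = x (identity), k*l = l*k (commutative).
Pairwise Nim products:
  1 * 8 = 8
  2 * 8 = 12
XOR them: 8 XOR 12 = 4.
Result: 3 * 8 = 4 (in Nim).

4


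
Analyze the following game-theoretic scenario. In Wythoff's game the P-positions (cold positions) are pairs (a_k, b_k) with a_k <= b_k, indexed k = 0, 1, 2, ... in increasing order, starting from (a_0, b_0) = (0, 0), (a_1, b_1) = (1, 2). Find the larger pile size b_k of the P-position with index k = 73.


By Wythoff's theorem, a_k = floor(k * phi) and b_k = floor(k * phi^2) = a_k + k, where phi = (1 + sqrt(5))/2 is the golden ratio.
phi = (1 + sqrt(5))/2 = 1.618034
phi^2 = phi + 1 = 2.618034
k = 73
k * phi^2 = 73 * 2.618034 = 191.116481
b_73 = floor(k * phi^2) = 191 (check: a_73 + k = 118 + 73 = 191)

191


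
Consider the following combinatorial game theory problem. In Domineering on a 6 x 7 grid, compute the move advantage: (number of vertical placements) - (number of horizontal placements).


Board is 6 x 7 (rows x cols).
Left (vertical) placements: (rows-1) * cols = 5 * 7 = 35
Right (horizontal) placements: rows * (cols-1) = 6 * 6 = 36
Advantage = Left - Right = 35 - 36 = -1

-1


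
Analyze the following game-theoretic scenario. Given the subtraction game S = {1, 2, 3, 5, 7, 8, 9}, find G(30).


The subtraction set is S = {1, 2, 3, 5, 7, 8, 9}.
G(k) = mex{ G(k - s) : s in S, s <= k }. We compute iteratively: G(0) = 0.
G(1) = mex({0}) = 1
G(2) = mex({0, 1}) = 2
G(3) = mex({0, 1, 2}) = 3
G(4) = mex({1, 2, 3}) = 0
G(5) = mex({0, 2, 3}) = 1
G(6) = mex({0, 1, 3}) = 2
G(7) = mex({0, 1, 2}) = 3
G(8) = mex({0, 1, 2, 3}) = 4
G(9) = mex({0, 1, 2, 3, 4}) = 5
G(10) = mex({1, 2, 3, 4, 5}) = 0
G(11) = mex({0, 2, 3, 4, 5}) = 1
G(12) = mex({0, 1, 3, 5}) = 2
G(13) = mex({0, 1, 2, 4}) = 3
G(14) = mex({1, 2, 3, 5}) = 0
G(15) = mex({0, 2, 3, 4}) = 1
G(16) = mex({0, 1, 3, 4, 5}) = 2
G(17) = mex({0, 1, 2, 4, 5}) = 3
G(18) = mex({0, 1, 2, 3, 5}) = 4
Observe that G(10)..G(18) = 0, 1, 2, 3, 0, 1, 2, 3, 4 repeats G(0)..G(8) = 0, 1, 2, 3, 0, 1, 2, 3, 4.
For k >= max(S) = 9, G(k) is determined by the previous 9 values G(k-9)..G(k-1); a window of 9 consecutive values has recurred shifted by 10, so by induction G(k + 10) = G(k) for all k >= 0: the sequence is periodic from the start with period 10.
One period: G(0..9) = 0, 1, 2, 3, 0, 1, 2, 3, 4, 5.
30 mod 10 = 0, so G(30) = G(0) = 0.

0


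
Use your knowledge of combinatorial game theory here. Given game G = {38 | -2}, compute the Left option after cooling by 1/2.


Original game: {38 | -2} (a switch {a | b} with a > b).
Cooling by t (for t below the temperature (a - b)/2 = 20) taxes each move by t: {a | b} cooled by t is {a - t | b + t}.
Cooling amount: t = 1/2
Cooled Left option: 38 - 1/2 = 75/2
Cooled Right option: -2 + 1/2 = -3/2
Cooled game: {75/2 | -3/2}
Left option = 75/2

75/2


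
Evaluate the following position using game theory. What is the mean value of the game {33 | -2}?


Game = {33 | -2}, a switch {a | b} with numbers a > b.
Its thermograph has left wall a - t and right wall b + t, which meet at t = (a - b)/2, where both equal (a + b)/2. So the mast (mean value) is at (a + b)/2.
Mean = (33 + (-2))/2 = 31/2 = 31/2

31/2


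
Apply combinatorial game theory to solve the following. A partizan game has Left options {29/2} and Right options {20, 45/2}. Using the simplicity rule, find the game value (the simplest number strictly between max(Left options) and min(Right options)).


Left options: {29/2}, max = 29/2
Right options: {20, 45/2}, min = 20
All options are numbers and max(Left) < min(Right), so by the simplicity theorem the value is the simplest (earliest-born) number strictly between 29/2 and 20.
Integers 15 through 19 all lie strictly between 29/2 and 20.
Among integers, the simplest (lowest birthday = smallest |n|; 0 is born on day 0, +-n on day n) is 15.
No non-integer in the interval can be simpler: if x is a non-integer in the interval, then floor(x) or ceil(x) also lies in the interval (the interval contains an integer), and both are proper prefixes of x's sign expansion, i.e. born earlier. So the game value is 15.
Game value = 15

15


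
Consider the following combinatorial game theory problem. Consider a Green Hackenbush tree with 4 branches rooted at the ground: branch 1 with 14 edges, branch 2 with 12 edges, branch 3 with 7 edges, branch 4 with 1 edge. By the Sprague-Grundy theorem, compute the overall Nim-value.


The tree has 4 branches from the ground vertex.
In Green Hackenbush, the Nim-value of a simple path of length k is k.
Branch 1: length 14, Nim-value = 14
Branch 2: length 12, Nim-value = 12
Branch 3: length 7, Nim-value = 7
Branch 4: length 1, Nim-value = 1
Total Nim-value = XOR of all branch values:
0 XOR 14 = 14
14 XOR 12 = 2
2 XOR 7 = 5
5 XOR 1 = 4
Nim-value of the tree = 4

4


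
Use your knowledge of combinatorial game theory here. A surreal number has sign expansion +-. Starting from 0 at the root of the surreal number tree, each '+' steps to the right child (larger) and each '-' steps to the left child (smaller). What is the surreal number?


Sign expansion: +-
Rule: track bounds (lo, hi), initially (-inf, +inf). On '+', the current value becomes lo and we move to the simplest number in (value, hi): value + 1 if hi = +inf, otherwise the midpoint (value + hi)/2. On '-', the current value becomes hi and we move to value - 1 if lo = -inf, otherwise the midpoint (lo + value)/2.
Start at 0.
Step 1: sign = +, move right. Bounds: (0, +inf). Value = 1
Step 2: sign = -, move left. Bounds: (0, 1). Value = 1/2
The surreal number with sign expansion +- is 1/2.

1/2


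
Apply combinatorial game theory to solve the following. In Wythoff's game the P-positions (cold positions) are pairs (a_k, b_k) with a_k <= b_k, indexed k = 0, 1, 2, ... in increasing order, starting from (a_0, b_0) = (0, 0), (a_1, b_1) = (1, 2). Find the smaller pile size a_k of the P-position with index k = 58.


By Wythoff's theorem, a_k = floor(k * phi) and b_k = floor(k * phi^2) = a_k + k, where phi = (1 + sqrt(5))/2 is the golden ratio.
phi = (1 + sqrt(5))/2 = 1.618034
k = 58
k * phi = 58 * 1.618034 = 93.845971
a_58 = floor(k * phi) = 93

93


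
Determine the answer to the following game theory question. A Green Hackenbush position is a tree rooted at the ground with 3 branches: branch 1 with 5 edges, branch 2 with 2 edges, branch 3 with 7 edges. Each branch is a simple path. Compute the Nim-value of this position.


The tree has 3 branches from the ground vertex.
In Green Hackenbush, the Nim-value of a simple path of length k is k.
Branch 1: length 5, Nim-value = 5
Branch 2: length 2, Nim-value = 2
Branch 3: length 7, Nim-value = 7
Total Nim-value = XOR of all branch values:
0 XOR 5 = 5
5 XOR 2 = 7
7 XOR 7 = 0
Nim-value of the tree = 0

0


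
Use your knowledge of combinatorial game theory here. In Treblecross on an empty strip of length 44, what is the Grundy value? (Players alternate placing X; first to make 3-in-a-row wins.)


Treblecross: place X on empty cells; 3-in-a-row wins.
Playing within two cells of an existing X lets the opponent win at once, so sensible play treats the cells i-2..i+2 around each X as dead. The player left with no safe cell loses, so this is a normal-play take-away game on strips of safe cells.
Placing X at cell i (0-indexed) of a strip of k safe cells leaves independent strips of sizes max(0, i-2) and max(0, k-i-3). Hence G(k) = mex{ G(max(0,i-2)) XOR G(max(0,k-i-3)) : 0 <= i < k }, with G(0) = 0.
G(1): splits (0,0):0^0=0 -> mex({0}) = 1
G(2): splits (0,0):0^0=0 -> mex({0}) = 1
G(3): splits (0,0):0^0=0 -> mex({0}) = 1
G(4): splits (0,1):0^1=1 (0,0):0^0=0 -> mex({0, 1}) = 2
G(5): splits (0,2):0^1=1 (0,1):0^1=1 (0,0):0^0=0 -> mex({0, 1}) = 2
G(6) = mex({1}) = 0
G(7) = mex({0, 1, 2}) = 3
G(8) = mex({0, 1, 2}) = 3
G(9) = mex({0, 2}) = 1
G(10) = mex({0, 2, 3}) = 1
G(11) = mex({0, 3}) = 1
G(12) = mex({1, 3}) = 0
G(13) = mex({0, 1, 2, 3}) = 4
G(14) = mex({0, 1, 2}) = 3
G(15) = mex({0, 1, 2}) = 3
G(16) = mex({0, 1, 2, 4}) = 3
G(17) = mex({0, 1, 3, 4}) = 2
G(18) = mex({0, 1, 3, 4}) = 2
G(19) = mex({0, 1, 3, 5}) = 2
G(20) = mex({0, 1, 2, 3, 5}) = 4
G(21) = mex({0, 1, 2, 3, 5}) = 4
G(22) = mex({1, 2, 6}) = 0
G(23) = mex({0, 1, 2, 3, 4, 6}) = 5
G(24) = mex({0, 1, 2, 3, 4}) = 5
G(25) = mex({0, 1, 3, 4, 7}) = 2
G(26) = mex({0, 1, 3, 4, 5, 7}) = 2
G(27) = mex({0, 1, 3, 5}) = 2
G(28) = mex({0, 1, 2, 5}) = 3
G(29) = mex({0, 1, 2, 4, 5, 6}) = 3
G(30) = mex({1, 2, 4, 6}) = 0
G(31) = mex({0, 1, 2, 3, 4, 6}) = 5
G(32) = mex({1, 2, 3, 4, 7}) = 0
G(33) = mex({0, 3, 7}) = 1
G(34) = mex({0, 2, 3, 5, 7}) = 1
G(35) = mex({0, 2, 3, 5, 6}) = 1
G(36) = mex({0, 1, 2, 5, 6}) = 3
G(37) = mex({0, 1, 2, 4, 5, 6}) = 3
G(38) = mex({0, 1, 2, 4}) = 3
G(39) = mex({0, 1, 2, 3, 4, 7}) = 5
G(40) = mex({0, 1, 2, 3, 4, 5, 7}) = 6
G(41) = mex({0, 1, 2, 3, 5, 7}) = 4
G(42) = mex({0, 1, 2, 3, 5, 6, 7}) = 4
G(43) = mex({0, 2, 3, 5, 6}) = 1
G(44) = mex({1, 2, 3, 4, 5, 6}) = 0
Therefore G(44) = 0.

0


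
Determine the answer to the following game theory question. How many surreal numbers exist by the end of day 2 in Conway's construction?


Day 0: {|} = 0 is born. Count = 1.
Day n: the number of surreal numbers born by day n is 2^(n+1) - 1.
By day 0: 2^1 - 1 = 1
By day 1: 2^2 - 1 = 3
By day 2: 2^3 - 1 = 7
By day 2: 7 surreal numbers.

7


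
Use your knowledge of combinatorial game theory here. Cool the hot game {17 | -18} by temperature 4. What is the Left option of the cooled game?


Original game: {17 | -18} (a switch {a | b} with a > b).
Cooling by t (for t below the temperature (a - b)/2 = 35/2) taxes each move by t: {a | b} cooled by t is {a - t | b + t}.
Cooling amount: t = 4
Cooled Left option: 17 - 4 = 13
Cooled Right option: -18 + 4 = -14
Cooled game: {13 | -14}
Left option = 13

13


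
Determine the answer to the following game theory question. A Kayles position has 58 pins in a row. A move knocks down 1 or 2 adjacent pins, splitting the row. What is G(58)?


Kayles: a move removes 1 or 2 adjacent pins from a contiguous row.
Removing pins from a row of k leaves two independent rows (a, b) with a + b = k - 1 (one pin) or a + b = k - 2 (two pins); an end removal gives a = 0.
By Sprague-Grundy, G(k) = mex{ G(a) XOR G(b) } over all these splits. G(0) = 0.
G(1): splits (0,0):0^0=0 -> mex({0}) = 1
G(2): splits (0,1):0^1=1 (0,0):0^0=0 -> mex({0, 1}) = 2
G(3): splits (0,2):0^2=2 (1,1):1^1=0 (0,1):0^1=1 -> mex({0, 1, 2}) = 3
G(4): splits (0,3):0^3=3 (1,2):1^2=3 (0,2):0^2=2 (1,1):1^1=0 -> mex({0, 2, 3}) = 1
G(5): splits (0,4):0^1=1 (1,3):1^3=2 (2,2):2^2=0 (0,3):0^3=3 (1,2):1^2=3 -> mex({0, 1, 2, 3}) = 4
G(6) = mex({0, 1, 2, 4}) = 3
G(7) = mex({0, 1, 3, 4, 5}) = 2
G(8) = mex({0, 2, 3, 5, 6}) = 1
G(9) = mex({0, 1, 2, 3, 6, 7}) = 4
G(10) = mex({0, 1, 3, 4, 5, 7}) = 2
G(11) = mex({0, 1, 2, 3, 4, 5}) = 6
G(12) = mex({0, 1, 2, 3, 5, 6, 7}) = 4
G(13) = mex({0, 2, 3, 4, 6, 7}) = 1
G(14) = mex({0, 1, 4, 5, 6, 7}) = 2
G(15) = mex({0, 1, 2, 3, 4, 5, 6}) = 7
G(16) = mex({0, 2, 3, 5, 6, 7}) = 1
G(17) = mex({0, 1, 2, 3, 5, 6, 7}) = 4
G(18) = mex({0, 1, 2, 4, 5, 6}) = 3
G(19) = mex({0, 1, 3, 4, 5, 7}) = 2
G(20) = mex({0, 2, 3, 4, 5, 6, 7}) = 1
G(21) = mex({0, 1, 2, 3, 5, 6, 7}) = 4
G(22) = mex({0, 1, 2, 3, 4, 5, 7}) = 6
G(23) = mex({0, 1, 2, 3, 4, 5, 6}) = 7
G(24) = mex({0, 1, 2, 3, 5, 6, 7}) = 4
G(25) = mex({0, 2, 3, 4, 6, 7}) = 1
G(26) = mex({0, 1, 3, 4, 5, 6, 7}) = 2
G(27) = mex({0, 1, 2, 3, 4, 5, 6, 7}) = 8
G(28) = mex({0, 1, 2, 3, 4, 6, 7, 8}) = 5
G(29) = mex({0, 1, 2, 3, 5, 6, 7, 8, 9}) = 4
G(30) = mex({0, 1, 2, 3, 4, 5, 6, 9, 10}) = 7
G(31) = mex({0, 1, 3, 4, 5, 7, 10, 11}) = 2
G(32) = mex({0, 2, 3, 4, 5, 6, 7, 9, 11}) = 1
G(33) = mex({0, 1, 2, 3, 4, 5, 6, 7, 9, 12}) = 8
G(34) = mex({0, 1, 2, 3, 4, 5, 7, 8, 11, 12}) = 6
G(35) = mex({0, 1, 2, 3, 4, 5, 6, 8, 9, 10, 11}) = 7
G(36) = mex({0, 1, 2, 3, 5, 6, 7, 9, 10}) = 4
G(37) = mex({0, 2, 3, 4, 6, 7, 9, 10, 11, 12}) = 1
G(38) = mex({0, 1, 3, 4, 5, 6, 7, 9, 10, 11, 12}) = 2
G(39) = mex({0, 1, 2, 4, 5, 6, 7, 9, 10, 12, 14}) = 3
G(40) = mex({0, 2, 3, 4, 6, 7, 11, 12, 14}) = 1
G(41) = mex({0, 1, 2, 3, 5, 6, 7, 9, 10, 11, 12}) = 4
G(42) = mex({0, 1, 2, 3, 4, 5, 6, 9, 10}) = 7
G(43) = mex({0, 1, 3, 4, 5, 7, 9, 10, 12, 15}) = 2
G(44) = mex({0, 2, 3, 4, 5, 6, 7, 9, 10, 12, 15}) = 1
G(45) = mex({0, 1, 2, 3, 4, 5, 6, 7, 9, 10, 12, 14}) = 8
G(46) = mex({0, 1, 3, 4, 5, 7, 8, 11, 12, 14}) = 2
G(47) = mex({0, 1, 2, 3, 4, 5, 6, 8, 9, 10, 11, 12}) = 7
G(48) = mex({0, 1, 2, 3, 5, 6, 7, 9, 10}) = 4
G(49) = mex({0, 2, 3, 4, 6, 7, 9, 10, 11, 12, 15}) = 1
G(50) = mex({0, 1, 4, 5, 6, 7, 9, 11, 12, 14, 15}) = 2
G(51) = mex({0, 1, 2, 3, 4, 5, 6, 7, 9, 12, 14, 15}) = 8
G(52) = mex({0, 2, 3, 4, 5, 6, 7, 8, 11, 12, 15}) = 1
G(53) = mex({0, 1, 2, 3, 5, 6, 7, 8, 9, 10, 11, 12}) = 4
G(54) = mex({0, 1, 2, 3, 4, 5, 6, 9, 10}) = 7
G(55) = mex({0, 1, 3, 4, 5, 7, 9, 10, 11, 12}) = 2
G(56) = mex({0, 2, 3, 4, 5, 6, 7, 9, 10, 11, 12, 13, 14}) = 1
G(57) = mex({0, 1, 2, 3, 5, 6, 7, 9, 10, 12, 13, 14, 15}) = 4
G(58) = mex({0, 1, 3, 4, 5, 7, 11, 12, 14, 15}) = 2
Therefore G(58) = 2.

2


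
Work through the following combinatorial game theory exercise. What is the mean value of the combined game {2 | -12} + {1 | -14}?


G1 = {2 | -12}, G2 = {1 | -14}
Each is a switch {a | b} with numbers a > b; its mean value is (a + b)/2, and mean value is additive over game sums: m(G1 + G2) = m(G1) + m(G2).
Mean of G1 = (2 + (-12))/2 = -10/2 = -5
Mean of G2 = (1 + (-14))/2 = -13/2 = -13/2
Mean of G1 + G2 = -5 + -13/2 = -23/2

-23/2


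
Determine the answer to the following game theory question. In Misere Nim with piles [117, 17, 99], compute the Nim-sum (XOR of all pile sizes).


We need the XOR (exclusive or) of all pile sizes.
After XOR-ing pile 1 (size 117): 0 XOR 117 = 117
After XOR-ing pile 2 (size 17): 117 XOR 17 = 100
After XOR-ing pile 3 (size 99): 100 XOR 99 = 7
The Nim-value of this position is 7.

7


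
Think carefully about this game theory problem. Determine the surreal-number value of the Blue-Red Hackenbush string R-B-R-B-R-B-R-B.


Edges (from ground): R-B-R-B-R-B-R-B
By Berlekamp's sign-expansion rule, a Blue-Red Hackenbush stalk has the value of the surreal number whose sign sequence is the edge sequence with B -> + and R -> -.
Sign sequence: -+-+-+-+
Trace the sign expansion in the surreal number tree, starting from 0:
Edge 1: R (sign -) -> bounds (-inf, 0), value = -1
Edge 2: B (sign +) -> bounds (-1, 0), value = -1/2
Edge 3: R (sign -) -> bounds (-1, -1/2), value = -3/4
Edge 4: B (sign +) -> bounds (-3/4, -1/2), value = -5/8
Edge 5: R (sign -) -> bounds (-3/4, -5/8), value = -11/16
Edge 6: B (sign +) -> bounds (-11/16, -5/8), value = -21/32
Edge 7: R (sign -) -> bounds (-11/16, -21/32), value = -43/64
Edge 8: B (sign +) -> bounds (-43/64, -21/32), value = -85/128
Game value = -85/128

-85/128


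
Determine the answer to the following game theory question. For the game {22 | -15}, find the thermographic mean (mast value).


Game = {22 | -15}, a switch {a | b} with numbers a > b.
Its thermograph has left wall a - t and right wall b + t, which meet at t = (a - b)/2, where both equal (a + b)/2. So the mast (mean value) is at (a + b)/2.
Mean = (22 + (-15))/2 = 7/2 = 7/2

7/2


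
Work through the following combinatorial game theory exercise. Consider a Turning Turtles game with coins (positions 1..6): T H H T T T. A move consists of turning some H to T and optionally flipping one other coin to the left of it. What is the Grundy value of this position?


Coins: T H H T T T
Key fact: a single head at position k behaves exactly like a Nim heap of size k (turning it to T and optionally flipping a coin at j < k corresponds to moving the heap from k to j, or to 0), and heads combine as a disjunctive sum (two heads at the same place would cancel, matching j XOR j = 0). So the Nim-value is the XOR of the 1-indexed positions of the heads.
Face-up positions (1-indexed): [2, 3]
XOR 0 with 2: 0 XOR 2 = 2
XOR 2 with 3: 2 XOR 3 = 1
Nim-value = 1

1


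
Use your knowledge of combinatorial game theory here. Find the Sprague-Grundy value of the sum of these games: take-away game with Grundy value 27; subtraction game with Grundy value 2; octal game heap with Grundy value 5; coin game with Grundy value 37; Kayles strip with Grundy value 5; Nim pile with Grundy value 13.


By the Sprague-Grundy theorem, the Grundy value of a sum of games is the XOR of individual Grundy values.
take-away game: Grundy value = 27. Running XOR: 0 XOR 27 = 27
subtraction game: Grundy value = 2. Running XOR: 27 XOR 2 = 25
octal game heap: Grundy value = 5. Running XOR: 25 XOR 5 = 28
coin game: Grundy value = 37. Running XOR: 28 XOR 37 = 57
Kayles strip: Grundy value = 5. Running XOR: 57 XOR 5 = 60
Nim pile: Grundy value = 13. Running XOR: 60 XOR 13 = 49
The combined Grundy value is 49.

49


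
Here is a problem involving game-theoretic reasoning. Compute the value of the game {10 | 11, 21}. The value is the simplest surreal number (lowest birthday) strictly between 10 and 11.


Left options: {10}, max = 10
Right options: {11, 21}, min = 11
All options are numbers and max(Left) < min(Right), so by the simplicity theorem the value is the simplest (earliest-born) number strictly between 10 and 11.
No integer lies strictly between 10 and 11, so the value is the dyadic rational m/2^k in the interval with the smallest k (then m odd); search k = 1, 2, ...:
Denominator 2: 21/2 lies strictly between 10 and 11 -- found.
The simplest number in the interval is 21/2.
Game value = 21/2

21/2


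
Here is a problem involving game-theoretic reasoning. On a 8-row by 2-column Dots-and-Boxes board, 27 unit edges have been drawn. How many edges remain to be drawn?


Grid: 8 x 2 boxes, i.e. 9 rows and 3 columns of dots.
Horizontal edges: (rows + 1) * cols = 9 * 2 = 18
Vertical edges: rows * (cols + 1) = 8 * 3 = 24
Total edges: 18 + 24 = 42
Edges drawn: 27
Remaining: 42 - 27 = 15

15


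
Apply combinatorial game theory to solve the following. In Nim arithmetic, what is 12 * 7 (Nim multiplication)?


Nim multiplication is bilinear over XOR: (u XOR v) * w = (u*w) XOR (v*w).
So we split each operand into its bit components and XOR the pairwise Nim products.
12 = 4 + 8 (as XOR of powers of 2).
7 = 1 + 2 + 4 (as XOR of powers of 2).
Using the standard Nim-product table on single bits:
  2*2 = 3,   2*4 = 8,   2*8 = 12,
  4*4 = 6,   4*8 = 11,  8*8 = 13,
and  1*x = x (identity), k*l = l*k (commutative).
Pairwise Nim products:
  4 * 1 = 4
  4 * 2 = 8
  4 * 4 = 6
  8 * 1 = 8
  8 * 2 = 12
  8 * 4 = 11
XOR them: 4 XOR 8 XOR 6 XOR 8 XOR 12 XOR 11 = 5.
Result: 12 * 7 = 5 (in Nim).

5


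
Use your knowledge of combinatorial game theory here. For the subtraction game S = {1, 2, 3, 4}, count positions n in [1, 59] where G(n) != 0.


Subtraction set S = {1, 2, 3, 4}, so G(n) = n mod 5.
G(n) = 0 when n is a multiple of 5.
Multiples of 5 in [1, 59]: 11
N-positions (nonzero Grundy) = 59 - 11 = 48

48


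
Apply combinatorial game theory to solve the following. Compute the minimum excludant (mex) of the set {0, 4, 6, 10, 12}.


Set = {0, 4, 6, 10, 12}
0 is in the set.
1 is NOT in the set. This is the mex.
mex = 1

1


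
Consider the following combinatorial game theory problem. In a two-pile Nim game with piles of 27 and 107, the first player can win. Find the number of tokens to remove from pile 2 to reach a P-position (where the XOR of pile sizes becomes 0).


Piles: 27 and 107
Current XOR: 27 XOR 107 = 112 (non-zero, so this is an N-position).
To make the XOR zero, we need to find a move that balances the piles.
For pile 2 (size 107): target = 107 XOR 112 = 27
We reduce pile 2 from 107 to 27.
Tokens removed: 107 - 27 = 80
Verification: 27 XOR 27 = 0

80


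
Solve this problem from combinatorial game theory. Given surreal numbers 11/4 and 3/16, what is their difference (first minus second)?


x = 11/4, y = 3/16
Converting to common denominator: 16
x = 44/16, y = 3/16
x - y = 11/4 - 3/16 = 41/16

41/16


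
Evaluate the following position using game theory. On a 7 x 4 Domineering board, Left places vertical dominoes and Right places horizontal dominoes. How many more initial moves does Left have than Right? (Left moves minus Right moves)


Board is 7 x 4 (rows x cols).
Left (vertical) placements: (rows-1) * cols = 6 * 4 = 24
Right (horizontal) placements: rows * (cols-1) = 7 * 3 = 21
Advantage = Left - Right = 24 - 21 = 3

3


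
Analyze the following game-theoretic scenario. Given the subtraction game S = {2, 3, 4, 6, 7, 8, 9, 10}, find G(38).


The subtraction set is S = {2, 3, 4, 6, 7, 8, 9, 10}.
G(k) = mex{ G(k - s) : s in S, s <= k }. We compute iteratively: G(0) = 0.
G(1) = mex({}) = 0
G(2) = mex({0}) = 1
G(3) = mex({0}) = 1
G(4) = mex({0, 1}) = 2
G(5) = mex({0, 1}) = 2
G(6) = mex({0, 1, 2}) = 3
G(7) = mex({0, 1, 2}) = 3
G(8) = mex({0, 1, 2, 3}) = 4
G(9) = mex({0, 1, 2, 3}) = 4
G(10) = mex({0, 1, 2, 3, 4}) = 5
G(11) = mex({0, 1, 2, 3, 4}) = 5
G(12) = mex({1, 2, 3, 4, 5}) = 0
G(13) = mex({1, 2, 3, 4, 5}) = 0
G(14) = mex({0, 2, 3, 4, 5}) = 1
G(15) = mex({0, 2, 3, 4, 5}) = 1
G(16) = mex({0, 1, 3, 4, 5}) = 2
G(17) = mex({0, 1, 3, 4, 5}) = 2
G(18) = mex({0, 1, 2, 4, 5}) = 3
G(19) = mex({0, 1, 2, 4, 5}) = 3
G(20) = mex({0, 1, 2, 3, 5}) = 4
G(21) = mex({0, 1, 2, 3, 5}) = 4
Observe that G(12)..G(21) = 0, 0, 1, 1, 2, 2, 3, 3, 4, 4 repeats G(0)..G(9) = 0, 0, 1, 1, 2, 2, 3, 3, 4, 4.
For k >= max(S) = 10, G(k) is determined by the previous 10 values G(k-10)..G(k-1); a window of 10 consecutive values has recurred shifted by 12, so by induction G(k + 12) = G(k) for all k >= 0: the sequence is periodic from the start with period 12.
One period: G(0..11) = 0, 0, 1, 1, 2, 2, 3, 3, 4, 4, 5, 5.
38 mod 12 = 2, so G(38) = G(2) = 1.

1


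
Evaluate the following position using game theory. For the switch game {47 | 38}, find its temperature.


The game is {47 | 38}, a switch {a | b} with numbers a > b.
Cooling {a | b} by t gives {a - t | b + t}, which stops being hot when a - t = b + t, i.e. at t = (a - b)/2. So the temperature of a switch is (a - b)/2.
Temperature = (Left option - Right option) / 2
= (47 - (38)) / 2
= 9 / 2
= 9/2

9/2


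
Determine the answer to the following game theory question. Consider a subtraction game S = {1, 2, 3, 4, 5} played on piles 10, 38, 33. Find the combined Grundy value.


Subtraction set: {1, 2, 3, 4, 5}
For this subtraction set, G(n) = n mod 6 (period = max + 1 = 6).
Pile 1 (size 10): G(10) = 10 mod 6 = 4
Pile 2 (size 38): G(38) = 38 mod 6 = 2
Pile 3 (size 33): G(33) = 33 mod 6 = 3
Total Grundy value = XOR of all: 4 XOR 2 XOR 3 = 5

5


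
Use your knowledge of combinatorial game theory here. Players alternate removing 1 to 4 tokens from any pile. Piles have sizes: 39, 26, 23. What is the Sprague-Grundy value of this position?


Subtraction set: {1, 2, 3, 4}
For this subtraction set, G(n) = n mod 5 (period = max + 1 = 5).
Pile 1 (size 39): G(39) = 39 mod 5 = 4
Pile 2 (size 26): G(26) = 26 mod 5 = 1
Pile 3 (size 23): G(23) = 23 mod 5 = 3
Total Grundy value = XOR of all: 4 XOR 1 XOR 3 = 6

6


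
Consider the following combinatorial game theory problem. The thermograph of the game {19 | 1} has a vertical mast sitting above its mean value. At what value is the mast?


Game = {19 | 1}, a switch {a | b} with numbers a > b.
Its thermograph has left wall a - t and right wall b + t, which meet at t = (a - b)/2, where both equal (a + b)/2. So the mast (mean value) is at (a + b)/2.
Mean = (19 + (1))/2 = 20/2 = 10

10


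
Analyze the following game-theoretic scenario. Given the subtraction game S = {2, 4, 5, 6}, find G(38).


The subtraction set is S = {2, 4, 5, 6}.
G(k) = mex{ G(k - s) : s in S, s <= k }. We compute iteratively: G(0) = 0.
G(1) = mex({}) = 0
G(2) = mex({0}) = 1
G(3) = mex({0}) = 1
G(4) = mex({0, 1}) = 2
G(5) = mex({0, 1}) = 2
G(6) = mex({0, 1, 2}) = 3
G(7) = mex({0, 1, 2}) = 3
G(8) = mex({1, 2, 3}) = 0
G(9) = mex({1, 2, 3}) = 0
G(10) = mex({0, 2, 3}) = 1
G(11) = mex({0, 2, 3}) = 1
G(12) = mex({0, 1, 3}) = 2
G(13) = mex({0, 1, 3}) = 2
Observe that G(8)..G(13) = 0, 0, 1, 1, 2, 2 repeats G(0)..G(5) = 0, 0, 1, 1, 2, 2.
For k >= max(S) = 6, G(k) is determined by the previous 6 values G(k-6)..G(k-1); a window of 6 consecutive values has recurred shifted by 8, so by induction G(k + 8) = G(k) for all k >= 0: the sequence is periodic from the start with period 8.
One period: G(0..7) = 0, 0, 1, 1, 2, 2, 3, 3.
38 mod 8 = 6, so G(38) = G(6) = 3.

3


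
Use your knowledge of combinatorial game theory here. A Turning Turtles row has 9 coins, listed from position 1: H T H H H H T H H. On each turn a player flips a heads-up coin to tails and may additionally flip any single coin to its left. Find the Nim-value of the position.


Coins: H T H H H H T H H
Key fact: a single head at position k behaves exactly like a Nim heap of size k (turning it to T and optionally flipping a coin at j < k corresponds to moving the heap from k to j, or to 0), and heads combine as a disjunctive sum (two heads at the same place would cancel, matching j XOR j = 0). So the Nim-value is the XOR of the 1-indexed positions of the heads.
Face-up positions (1-indexed): [1, 3, 4, 5, 6, 8, 9]
XOR 0 with 1: 0 XOR 1 = 1
XOR 1 with 3: 1 XOR 3 = 2
XOR 2 with 4: 2 XOR 4 = 6
XOR 6 with 5: 6 XOR 5 = 3
XOR 3 with 6: 3 XOR 6 = 5
XOR 5 with 8: 5 XOR 8 = 13
XOR 13 with 9: 13 XOR 9 = 4
Nim-value = 4

4


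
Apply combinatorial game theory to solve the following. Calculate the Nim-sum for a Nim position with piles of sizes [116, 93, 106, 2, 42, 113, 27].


We need the XOR (exclusive or) of all pile sizes.
After XOR-ing pile 1 (size 116): 0 XOR 116 = 116
After XOR-ing pile 2 (size 93): 116 XOR 93 = 41
After XOR-ing pile 3 (size 106): 41 XOR 106 = 67
After XOR-ing pile 4 (size 2): 67 XOR 2 = 65
After XOR-ing pile 5 (size 42): 65 XOR 42 = 107
After XOR-ing pile 6 (size 113): 107 XOR 113 = 26
After XOR-ing pile 7 (size 27): 26 XOR 27 = 1
The Nim-value of this position is 1.

1


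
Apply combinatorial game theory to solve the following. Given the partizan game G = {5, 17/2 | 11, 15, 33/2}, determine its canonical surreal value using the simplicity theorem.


Left options: {5, 17/2}, max = 17/2
Right options: {11, 15, 33/2}, min = 11
All options are numbers and max(Left) < min(Right), so by the simplicity theorem the value is the simplest (earliest-born) number strictly between 17/2 and 11.
Integers 9 through 10 all lie strictly between 17/2 and 11.
Among integers, the simplest (lowest birthday = smallest |n|; 0 is born on day 0, +-n on day n) is 9.
No non-integer in the interval can be simpler: if x is a non-integer in the interval, then floor(x) or ceil(x) also lies in the interval (the interval contains an integer), and both are proper prefixes of x's sign expansion, i.e. born earlier. So the game value is 9.
Game value = 9

9


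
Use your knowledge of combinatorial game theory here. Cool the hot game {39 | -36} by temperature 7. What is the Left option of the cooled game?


Original game: {39 | -36} (a switch {a | b} with a > b).
Cooling by t (for t below the temperature (a - b)/2 = 75/2) taxes each move by t: {a | b} cooled by t is {a - t | b + t}.
Cooling amount: t = 7
Cooled Left option: 39 - 7 = 32
Cooled Right option: -36 + 7 = -29
Cooled game: {32 | -29}
Left option = 32

32


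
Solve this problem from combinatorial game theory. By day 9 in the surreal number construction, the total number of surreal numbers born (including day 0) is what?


Day 0: {|} = 0 is born. Count = 1.
Day n: the number of surreal numbers born by day n is 2^(n+1) - 1.
By day 0: 2^1 - 1 = 1
By day 1: 2^2 - 1 = 3
By day 2: 2^3 - 1 = 7
By day 3: 2^4 - 1 = 15
By day 4: 2^5 - 1 = 31
By day 5: 2^6 - 1 = 63
By day 6: 2^7 - 1 = 127
By day 7: 2^8 - 1 = 255
By day 8: 2^9 - 1 = 511
By day 9: 2^10 - 1 = 1023
By day 9: 1023 surreal numbers.

1023


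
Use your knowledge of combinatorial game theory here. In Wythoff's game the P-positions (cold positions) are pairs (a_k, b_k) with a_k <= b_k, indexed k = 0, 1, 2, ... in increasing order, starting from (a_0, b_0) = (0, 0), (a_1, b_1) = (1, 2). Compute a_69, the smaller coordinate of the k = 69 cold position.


By Wythoff's theorem, a_k = floor(k * phi) and b_k = floor(k * phi^2) = a_k + k, where phi = (1 + sqrt(5))/2 is the golden ratio.
phi = (1 + sqrt(5))/2 = 1.618034
k = 69
k * phi = 69 * 1.618034 = 111.644345
a_69 = floor(k * phi) = 111

111


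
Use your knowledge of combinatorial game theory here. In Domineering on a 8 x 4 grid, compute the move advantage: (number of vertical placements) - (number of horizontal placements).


Board is 8 x 4 (rows x cols).
Left (vertical) placements: (rows-1) * cols = 7 * 4 = 28
Right (horizontal) placements: rows * (cols-1) = 8 * 3 = 24
Advantage = Left - Right = 28 - 24 = 4

4


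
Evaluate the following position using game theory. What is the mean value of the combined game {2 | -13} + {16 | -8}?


G1 = {2 | -13}, G2 = {16 | -8}
Each is a switch {a | b} with numbers a > b; its mean value is (a + b)/2, and mean value is additive over game sums: m(G1 + G2) = m(G1) + m(G2).
Mean of G1 = (2 + (-13))/2 = -11/2 = -11/2
Mean of G2 = (16 + (-8))/2 = 8/2 = 4
Mean of G1 + G2 = -11/2 + 4 = -3/2

-3/2


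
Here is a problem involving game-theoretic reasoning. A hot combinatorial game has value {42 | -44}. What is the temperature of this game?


The game is {42 | -44}, a switch {a | b} with numbers a > b.
Cooling {a | b} by t gives {a - t | b + t}, which stops being hot when a - t = b + t, i.e. at t = (a - b)/2. So the temperature of a switch is (a - b)/2.
Temperature = (Left option - Right option) / 2
= (42 - (-44)) / 2
= 86 / 2
= 43

43


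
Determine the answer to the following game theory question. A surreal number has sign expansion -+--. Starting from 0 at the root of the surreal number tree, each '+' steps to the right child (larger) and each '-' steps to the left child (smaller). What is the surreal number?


Sign expansion: -+--
Rule: track bounds (lo, hi), initially (-inf, +inf). On '+', the current value becomes lo and we move to the simplest number in (value, hi): value + 1 if hi = +inf, otherwise the midpoint (value + hi)/2. On '-', the current value becomes hi and we move to value - 1 if lo = -inf, otherwise the midpoint (lo + value)/2.
Start at 0.
Step 1: sign = -, move left. Bounds: (-inf, 0). Value = -1
Step 2: sign = +, move right. Bounds: (-1, 0). Value = -1/2
Step 3: sign = -, move left. Bounds: (-1, -1/2). Value = -3/4
Step 4: sign = -, move left. Bounds: (-1, -3/4). Value = -7/8
The surreal number with sign expansion -+-- is -7/8.

-7/8


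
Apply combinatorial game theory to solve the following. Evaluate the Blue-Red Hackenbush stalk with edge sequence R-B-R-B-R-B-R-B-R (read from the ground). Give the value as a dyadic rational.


Edges (from ground): R-B-R-B-R-B-R-B-R
By Berlekamp's sign-expansion rule, a Blue-Red Hackenbush stalk has the value of the surreal number whose sign sequence is the edge sequence with B -> + and R -> -.
Sign sequence: -+-+-+-+-
Trace the sign expansion in the surreal number tree, starting from 0:
Edge 1: R (sign -) -> bounds (-inf, 0), value = -1
Edge 2: B (sign +) -> bounds (-1, 0), value = -1/2
Edge 3: R (sign -) -> bounds (-1, -1/2), value = -3/4
Edge 4: B (sign +) -> bounds (-3/4, -1/2), value = -5/8
Edge 5: R (sign -) -> bounds (-3/4, -5/8), value = -11/16
Edge 6: B (sign +) -> bounds (-11/16, -5/8), value = -21/32
Edge 7: R (sign -) -> bounds (-11/16, -21/32), value = -43/64
Edge 8: B (sign +) -> bounds (-43/64, -21/32), value = -85/128
Edge 9: R (sign -) -> bounds (-43/64, -85/128), value = -171/256
Game value = -171/256

-171/256


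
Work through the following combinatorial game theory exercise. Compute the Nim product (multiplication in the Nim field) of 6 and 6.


Nim multiplication is bilinear over XOR: (u XOR v) * w = (u*w) XOR (v*w).
So we split each operand into its bit components and XOR the pairwise Nim products.
6 = 2 + 4 (as XOR of powers of 2).
6 = 2 + 4 (as XOR of powers of 2).
Using the standard Nim-product table on single bits:
  2*2 = 3,   2*4 = 8,   2*8 = 12,
  4*4 = 6,   4*8 = 11,  8*8 = 13,
and  1*x = x (identity), k*l = l*k (commutative).
Pairwise Nim products:
  2 * 2 = 3
  2 * 4 = 8
  4 * 2 = 8
  4 * 4 = 6
XOR them: 3 XOR 8 XOR 8 XOR 6 = 5.
Result: 6 * 6 = 5 (in Nim).

5


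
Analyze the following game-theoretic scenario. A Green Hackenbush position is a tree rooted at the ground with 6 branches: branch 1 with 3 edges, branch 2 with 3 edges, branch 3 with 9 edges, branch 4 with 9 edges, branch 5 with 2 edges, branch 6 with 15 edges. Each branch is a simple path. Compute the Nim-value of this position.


The tree has 6 branches from the ground vertex.
In Green Hackenbush, the Nim-value of a simple path of length k is k.
Branch 1: length 3, Nim-value = 3
Branch 2: length 3, Nim-value = 3
Branch 3: length 9, Nim-value = 9
Branch 4: length 9, Nim-value = 9
Branch 5: length 2, Nim-value = 2
Branch 6: length 15, Nim-value = 15
Total Nim-value = XOR of all branch values:
0 XOR 3 = 3
3 XOR 3 = 0
0 XOR 9 = 9
9 XOR 9 = 0
0 XOR 2 = 2
2 XOR 15 = 13
Nim-value of the tree = 13

13


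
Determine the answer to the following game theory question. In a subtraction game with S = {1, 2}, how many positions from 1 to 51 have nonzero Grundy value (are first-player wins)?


Subtraction set S = {1, 2}, so G(n) = n mod 3.
G(n) = 0 when n is a multiple of 3.
Multiples of 3 in [1, 51]: 17
N-positions (nonzero Grundy) = 51 - 17 = 34

34


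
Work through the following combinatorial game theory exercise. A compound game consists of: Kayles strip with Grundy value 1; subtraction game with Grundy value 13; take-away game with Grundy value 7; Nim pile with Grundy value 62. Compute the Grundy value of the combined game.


By the Sprague-Grundy theorem, the Grundy value of a sum of games is the XOR of individual Grundy values.
Kayles strip: Grundy value = 1. Running XOR: 0 XOR 1 = 1
subtraction game: Grundy value = 13. Running XOR: 1 XOR 13 = 12
take-away game: Grundy value = 7. Running XOR: 12 XOR 7 = 11
Nim pile: Grundy value = 62. Running XOR: 11 XOR 62 = 53
The combined Grundy value is 53.

53


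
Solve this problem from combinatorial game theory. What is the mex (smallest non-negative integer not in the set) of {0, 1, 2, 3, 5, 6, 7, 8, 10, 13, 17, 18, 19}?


Set = {0, 1, 2, 3, 5, 6, 7, 8, 10, 13, 17, 18, 19}
0 is in the set.
1 is in the set.
2 is in the set.
3 is in the set.
4 is NOT in the set. This is the mex.
mex = 4

4


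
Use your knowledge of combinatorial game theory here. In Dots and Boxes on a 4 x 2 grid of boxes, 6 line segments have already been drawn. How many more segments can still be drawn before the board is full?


Grid: 4 x 2 boxes, i.e. 5 rows and 3 columns of dots.
Horizontal edges: (rows + 1) * cols = 5 * 2 = 10
Vertical edges: rows * (cols + 1) = 4 * 3 = 12
Total edges: 10 + 12 = 22
Edges drawn: 6
Remaining: 22 - 6 = 16

16
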